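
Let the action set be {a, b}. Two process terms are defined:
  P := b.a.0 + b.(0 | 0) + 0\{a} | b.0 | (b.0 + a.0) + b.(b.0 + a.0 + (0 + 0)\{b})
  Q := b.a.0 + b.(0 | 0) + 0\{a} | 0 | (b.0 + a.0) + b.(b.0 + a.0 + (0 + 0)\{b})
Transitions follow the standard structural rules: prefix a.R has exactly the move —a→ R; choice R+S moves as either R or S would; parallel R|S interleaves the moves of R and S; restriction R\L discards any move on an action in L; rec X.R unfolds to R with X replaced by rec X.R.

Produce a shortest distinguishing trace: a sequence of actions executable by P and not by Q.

Reachable graph of P (8 states):
  s0 = b.a.0 + b.(0 | 0) + 0\{a} | b.0 | (b.0 + a.0) + b.(b.0 + a.0 + (0 + 0)\{b}) | -a-> s1, -b-> s1, -b-> s2, -b-> s3, -b-> s4, -b-> s5
  s1 = 0\{a} | b.0 | 0 | -b-> s6
  s2 = 0 | 0 | ·
  s3 = 0\{a} | 0 | (b.0 + a.0) | -a-> s6, -b-> s6
  s4 = a.0 | -a-> s7
  s5 = b.0 + a.0 + (0 + 0)\{b} | -a-> s7, -b-> s7
  s6 = 0\{a} | 0 | 0 | ·
  s7 = 0 | ·
Reachable graph of Q (6 states):
  t0 = b.a.0 + b.(0 | 0) + 0\{a} | 0 | (b.0 + a.0) + b.(b.0 + a.0 + (0 + 0)\{b}) | -a-> t1, -b-> t1, -b-> t2, -b-> t3, -b-> t4
  t1 = 0\{a} | 0 | 0 | ·
  t2 = 0 | 0 | ·
  t3 = a.0 | -a-> t5
  t4 = b.0 + a.0 + (0 + 0)\{b} | -a-> t5, -b-> t5
  t5 = 0 | ·
Executing ab from P (initial set {s0}):
  after a @ step 1: {s1}
  after b @ step 2: {s6}
  ✓ P
Executing ab from Q (initial set {t0}):
  after a @ step 1: {t1}
  after b @ step 2: no successor for Q

ab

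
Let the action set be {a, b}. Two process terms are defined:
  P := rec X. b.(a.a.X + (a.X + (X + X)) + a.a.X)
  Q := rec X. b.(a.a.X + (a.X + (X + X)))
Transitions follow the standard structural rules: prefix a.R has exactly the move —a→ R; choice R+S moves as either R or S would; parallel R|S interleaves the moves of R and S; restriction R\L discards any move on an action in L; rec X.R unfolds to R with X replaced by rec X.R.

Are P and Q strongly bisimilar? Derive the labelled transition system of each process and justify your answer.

P's transition system — 3 states:
  p0 = rec X. b.(a.a.X + (a.X + (X + X)) + a.a.X) :: ··b··> p1
  p1 = a.a.(rec X. b.(a.a.X + (a.X + (X + X)) + a.a.X)) + (a.(rec X. b.(a.a.X + (a.X + (X + X)) + a.a.X)) + ((rec X. b.(a.a.X + (a.X + (X + X)) + a.a.X)) + (rec X. b.(a.a.X + (a.X + (X + X)) + a.a.X)))) + a.a.(rec X. b.(a.a.X + (a.X + (X + X)) + a.a.X)) :: ··a··> p0, ··a··> p2, ··b··> p1
  p2 = a.(rec X. b.(a.a.X + (a.X + (X + X)) + a.a.X)) :: ··a··> p0
Q's transition system — 3 states:
  q0 = rec X. b.(a.a.X + (a.X + (X + X))) :: ··b··> q1
  q1 = a.a.(rec X. b.(a.a.X + (a.X + (X + X)))) + (a.(rec X. b.(a.a.X + (a.X + (X + X)))) + ((rec X. b.(a.a.X + (a.X + (X + X)))) + (rec X. b.(a.a.X + (a.X + (X + X)))))) :: ··a··> q0, ··a··> q2, ··b··> q1
  q2 = a.(rec X. b.(a.a.X + (a.X + (X + X)))) :: ··a··> q0
Coarsest stable partition (strong bisimilarity classes):
  B0 = {p0, q0}
  B1 = {p1, q1}
  B2 = {p2, q2}
p0 ∈ B0, q0 ∈ B0 → same block

P ~ Q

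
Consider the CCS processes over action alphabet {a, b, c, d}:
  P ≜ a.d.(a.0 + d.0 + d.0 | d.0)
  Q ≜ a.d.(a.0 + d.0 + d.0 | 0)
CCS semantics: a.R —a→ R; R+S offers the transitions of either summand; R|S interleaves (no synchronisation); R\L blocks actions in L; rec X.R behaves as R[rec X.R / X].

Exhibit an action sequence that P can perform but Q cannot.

Reachable graph of P (7 states):
  p0 = a.d.(a.0 + d.0 + d.0 | d.0) :: ··a··> p1
  p1 = d.(a.0 + d.0 + d.0 | d.0) :: ··d··> p2
  p2 = a.0 + d.0 + d.0 | d.0 :: ··a··> p3, ··d··> p3, ··d··> p4, ··d··> p5
  p3 = 0 :: deadlocked
  p4 = 0 | d.0 :: ··d··> p6
  p5 = d.0 | 0 :: ··d··> p6
  p6 = 0 | 0 :: deadlocked
Reachable graph of Q (5 states):
  q0 = a.d.(a.0 + d.0 + d.0 | 0) :: ··a··> q1
  q1 = d.(a.0 + d.0 + d.0 | 0) :: ··d··> q2
  q2 = a.0 + d.0 + d.0 | 0 :: ··a··> q3, ··d··> q3, ··d··> q4
  q3 = 0 :: deadlocked
  q4 = 0 | 0 :: deadlocked
Run σ = ⟨addd⟩ on P: start {p0}
  [1] a ⇒ {p1}
  [2] d ⇒ {p2}
  [3] d ⇒ {p3, p4, p5}
  [4] d ⇒ {p6}
  — P admits the full trace.
Run σ = ⟨addd⟩ on Q: start {q0}
  [1] a ⇒ {q1}
  [2] d ⇒ {q2}
  [3] d ⇒ {q3, q4}
  [4] d ⇒ ∅ (Q stuck)

addd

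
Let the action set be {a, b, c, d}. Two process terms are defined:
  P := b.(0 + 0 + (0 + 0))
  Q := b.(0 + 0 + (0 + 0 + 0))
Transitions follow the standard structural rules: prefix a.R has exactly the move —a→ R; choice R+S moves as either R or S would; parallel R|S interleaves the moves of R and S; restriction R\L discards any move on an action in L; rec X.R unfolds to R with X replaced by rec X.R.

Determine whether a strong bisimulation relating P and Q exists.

bisimilar

LTS(P): 2 reachable states
  s0 = b.(0 + 0 + (0 + 0)) ⊢ -b-> s1
  s1 = 0 + 0 + (0 + 0) ⊢ ·
LTS(Q): 2 reachable states
  t0 = b.(0 + 0 + (0 + 0 + 0)) ⊢ -b-> t1
  t1 = 0 + 0 + (0 + 0 + 0) ⊢ ·
Coarsest stable partition (strong bisimilarity classes):
  B0 = {s0, t0}
  B1 = {s1, t1}
s0 ∈ B0, t0 ∈ B0 → same block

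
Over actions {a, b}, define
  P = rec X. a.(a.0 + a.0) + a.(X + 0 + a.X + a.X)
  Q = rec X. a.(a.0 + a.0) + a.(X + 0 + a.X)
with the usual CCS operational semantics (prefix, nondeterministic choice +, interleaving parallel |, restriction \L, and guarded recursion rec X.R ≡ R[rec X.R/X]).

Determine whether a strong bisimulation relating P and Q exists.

Reachable graph of P (4 states):
  u0 = rec X. a.(a.0 + a.0) + a.(X + 0 + a.X + a.X) :: =a=> u1, =a=> u2
  u1 = (rec X. a.(a.0 + a.0) + a.(X + 0 + a.X + a.X)) + 0 + a.(rec X. a.(a.0 + a.0) + a.(X + 0 + a.X + a.X)) + a.(rec X. a.(a.0 + a.0) + a.(X + 0 + a.X + a.X)) :: =a=> u0, =a=> u1, =a=> u2
  u2 = a.0 + a.0 :: =a=> u3
  u3 = 0 :: deadlocked
Reachable graph of Q (4 states):
  v0 = rec X. a.(a.0 + a.0) + a.(X + 0 + a.X) :: =a=> v1, =a=> v2
  v1 = (rec X. a.(a.0 + a.0) + a.(X + 0 + a.X)) + 0 + a.(rec X. a.(a.0 + a.0) + a.(X + 0 + a.X)) :: =a=> v0, =a=> v1, =a=> v2
  v2 = a.0 + a.0 :: =a=> v3
  v3 = 0 :: deadlocked
Partition-refinement fixed point:
  B0 = {u0, u1, v0, v1}
  B1 = {u2, v2}
  B2 = {u3, v3}
u0 ∈ B0, v0 ∈ B0 → same block

YES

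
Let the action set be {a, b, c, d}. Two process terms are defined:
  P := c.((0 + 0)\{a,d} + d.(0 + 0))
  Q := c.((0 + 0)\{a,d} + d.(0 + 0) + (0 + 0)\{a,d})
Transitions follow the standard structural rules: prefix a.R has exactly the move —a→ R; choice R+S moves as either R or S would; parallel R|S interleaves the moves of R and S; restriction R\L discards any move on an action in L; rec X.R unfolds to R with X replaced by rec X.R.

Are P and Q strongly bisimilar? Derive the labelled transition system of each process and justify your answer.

P ~ Q

LTS(P): 3 reachable states
  p0 = c.((0 + 0)\{a,d} + d.(0 + 0)) → -c-> p1
  p1 = (0 + 0)\{a,d} + d.(0 + 0) → -d-> p2
  p2 = 0 + 0 → deadlocked
LTS(Q): 3 reachable states
  q0 = c.((0 + 0)\{a,d} + d.(0 + 0) + (0 + 0)\{a,d}) → -c-> q1
  q1 = (0 + 0)\{a,d} + d.(0 + 0) + (0 + 0)\{a,d} → -d-> q2
  q2 = 0 + 0 → deadlocked
Bisimilarity quotient blocks:
  B0 = {p0, q0}
  B1 = {p1, q1}
  B2 = {p2, q2}
p0 ∈ B0, q0 ∈ B0 → same block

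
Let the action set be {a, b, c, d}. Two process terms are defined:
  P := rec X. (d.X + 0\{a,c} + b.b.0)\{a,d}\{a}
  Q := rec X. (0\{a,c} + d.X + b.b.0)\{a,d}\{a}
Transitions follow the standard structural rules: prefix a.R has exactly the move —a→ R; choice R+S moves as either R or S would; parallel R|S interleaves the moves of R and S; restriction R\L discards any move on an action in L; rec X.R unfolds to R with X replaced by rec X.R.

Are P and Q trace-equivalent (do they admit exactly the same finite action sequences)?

trace-equivalent

P's transition system — 3 states:
  m0 = rec X. (d.X + 0\{a,c} + b.b.0)\{a,d}\{a} has moves -b-> m1
  m1 = (b.0)\{a,d}\{a} has moves -b-> m2
  m2 = 0\{a,d}\{a} has moves deadlocked
Q's transition system — 3 states:
  n0 = rec X. (0\{a,c} + d.X + b.b.0)\{a,d}\{a} has moves -b-> n1
  n1 = (b.0)\{a,d}\{a} has moves -b-> n2
  n2 = 0\{a,d}\{a} has moves deadlocked
Partition-refinement fixed point:
  B0 = {m0, n0}
  B1 = {m1, n1}
  B2 = {m2, n2}
m0 ∈ B0, n0 ∈ B0 → same block
Bisimilar ⇒ trace-equivalent.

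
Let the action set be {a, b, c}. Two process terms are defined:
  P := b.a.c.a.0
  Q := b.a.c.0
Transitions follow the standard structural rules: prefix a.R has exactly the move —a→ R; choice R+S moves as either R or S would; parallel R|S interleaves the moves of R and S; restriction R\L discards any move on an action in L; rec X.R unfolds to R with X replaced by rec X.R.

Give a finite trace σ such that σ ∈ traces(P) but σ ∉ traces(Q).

baca

LTS(P): 5 reachable states
  s0 = b.a.c.a.0 → --b--▸ s1
  s1 = a.c.a.0 → --a--▸ s2
  s2 = c.a.0 → --c--▸ s3
  s3 = a.0 → --a--▸ s4
  s4 = 0 → stopped
LTS(Q): 4 reachable states
  t0 = b.a.c.0 → --b--▸ t1
  t1 = a.c.0 → --a--▸ t2
  t2 = c.0 → --c--▸ t3
  t3 = 0 → stopped
Run σ = ⟨baca⟩ on P: start {s0}
  [1] b ⇒ {s1}
  [2] a ⇒ {s2}
  [3] c ⇒ {s3}
  [4] a ⇒ {s4}
  — P admits the full trace.
Run σ = ⟨baca⟩ on Q: start {t0}
  [1] b ⇒ {t1}
  [2] a ⇒ {t2}
  [3] c ⇒ {t3}
  [4] a ⇒ no successor for Q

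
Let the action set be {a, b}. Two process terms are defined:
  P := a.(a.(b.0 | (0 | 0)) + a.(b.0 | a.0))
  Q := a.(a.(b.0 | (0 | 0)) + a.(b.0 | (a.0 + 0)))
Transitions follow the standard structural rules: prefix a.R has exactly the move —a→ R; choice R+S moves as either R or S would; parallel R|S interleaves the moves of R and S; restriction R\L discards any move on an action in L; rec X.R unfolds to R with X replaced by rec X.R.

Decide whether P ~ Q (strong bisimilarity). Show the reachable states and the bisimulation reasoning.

YES

P's transition system — 8 states:
  u0 = a.(a.(b.0 | (0 | 0)) + a.(b.0 | a.0)) :: ··a··> u1
  u1 = a.(b.0 | (0 | 0)) + a.(b.0 | a.0) :: ··a··> u2, ··a··> u3
  u2 = b.0 | (0 | 0) :: ··b··> u4
  u3 = b.0 | a.0 :: ··a··> u5, ··b··> u6
  u4 = 0 | (0 | 0) :: ·
  u5 = b.0 | 0 :: ··b··> u7
  u6 = 0 | a.0 :: ··a··> u7
  u7 = 0 | 0 :: ·
Q's transition system — 8 states:
  v0 = a.(a.(b.0 | (0 | 0)) + a.(b.0 | (a.0 + 0))) :: ··a··> v1
  v1 = a.(b.0 | (0 | 0)) + a.(b.0 | (a.0 + 0)) :: ··a··> v2, ··a··> v3
  v2 = b.0 | (0 | 0) :: ··b··> v4
  v3 = b.0 | (a.0 + 0) :: ··a··> v5, ··b··> v6
  v4 = 0 | (0 | 0) :: ·
  v5 = b.0 | 0 :: ··b··> v7
  v6 = 0 | (a.0 + 0) :: ··a··> v7
  v7 = 0 | 0 :: ·
Partition-refinement fixed point:
  B0 = {u0, v0}
  B1 = {u1, v1}
  B2 = {u2, u5, v2, v5}
  B3 = {u4, u7, v4, v7}
  B4 = {u3, v3}
  B5 = {u6, v6}
u0 ∈ B0, v0 ∈ B0 → same block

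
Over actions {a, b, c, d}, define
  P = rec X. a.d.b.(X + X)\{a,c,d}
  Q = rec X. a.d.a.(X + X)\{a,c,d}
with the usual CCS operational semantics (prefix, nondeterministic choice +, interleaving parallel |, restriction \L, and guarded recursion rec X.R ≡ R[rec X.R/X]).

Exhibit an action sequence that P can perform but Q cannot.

Reachable graph of P (4 states):
  p0 = rec X. a.d.b.(X + X)\{a,c,d} ⊢ =a=> p1
  p1 = d.b.((rec X. a.d.b.(X + X)\{a,c,d}) + (rec X. a.d.b.(X + X)\{a,c,d}))\{a,c,d} ⊢ =d=> p2
  p2 = b.((rec X. a.d.b.(X + X)\{a,c,d}) + (rec X. a.d.b.(X + X)\{a,c,d}))\{a,c,d} ⊢ =b=> p3
  p3 = ((rec X. a.d.b.(X + X)\{a,c,d}) + (rec X. a.d.b.(X + X)\{a,c,d}))\{a,c,d} ⊢ (no moves)
Reachable graph of Q (4 states):
  q0 = rec X. a.d.a.(X + X)\{a,c,d} ⊢ =a=> q1
  q1 = d.a.((rec X. a.d.a.(X + X)\{a,c,d}) + (rec X. a.d.a.(X + X)\{a,c,d}))\{a,c,d} ⊢ =d=> q2
  q2 = a.((rec X. a.d.a.(X + X)\{a,c,d}) + (rec X. a.d.a.(X + X)\{a,c,d}))\{a,c,d} ⊢ =a=> q3
  q3 = ((rec X. a.d.a.(X + X)\{a,c,d}) + (rec X. a.d.a.(X + X)\{a,c,d}))\{a,c,d} ⊢ (no moves)
Trace ⟨adb⟩ through P, begin at {p0}:
  after a @ step 1: {p1}
  after d @ step 2: {p2}
  after b @ step 3: {p3}
  — P admits the full trace.
Trace ⟨adb⟩ through Q, begin at {q0}:
  after a @ step 1: {q1}
  after d @ step 2: {q2}
  after b @ step 3: ∅  — Q cannot continue

adb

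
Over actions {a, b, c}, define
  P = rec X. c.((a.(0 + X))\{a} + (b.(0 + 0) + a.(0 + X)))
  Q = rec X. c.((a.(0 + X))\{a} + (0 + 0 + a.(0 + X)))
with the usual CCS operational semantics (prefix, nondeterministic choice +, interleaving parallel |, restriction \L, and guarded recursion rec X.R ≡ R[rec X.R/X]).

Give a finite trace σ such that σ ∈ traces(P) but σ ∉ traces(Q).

P's transition system — 4 states:
  m0 = rec X. c.((a.(0 + X))\{a} + (b.(0 + 0) + a.(0 + X))) → ··c··> m1
  m1 = (a.(0 + (rec X. c.((a.(0 + X))\{a} + (b.(0 + 0) + a.(0 + X))))))\{a} + (b.(0 + 0) + a.(0 + (rec X. c.((a.(0 + X))\{a} + (b.(0 + 0) + a.(0 + X)))))) → ··a··> m2, ··b··> m3
  m2 = 0 + (rec X. c.((a.(0 + X))\{a} + (b.(0 + 0) + a.(0 + X)))) → ··c··> m1
  m3 = 0 + 0 → (no moves)
Q's transition system — 3 states:
  n0 = rec X. c.((a.(0 + X))\{a} + (0 + 0 + a.(0 + X))) → ··c··> n1
  n1 = (a.(0 + (rec X. c.((a.(0 + X))\{a} + (0 + 0 + a.(0 + X))))))\{a} + (0 + 0 + a.(0 + (rec X. c.((a.(0 + X))\{a} + (0 + 0 + a.(0 + X)))))) → ··a··> n2
  n2 = 0 + (rec X. c.((a.(0 + X))\{a} + (0 + 0 + a.(0 + X)))) → ··c··> n1
Trace ⟨cb⟩ through P, begin at {m0}:
  step 1 (c): {m1}
  step 2 (b): {m3}
  P completes σ.
Trace ⟨cb⟩ through Q, begin at {n0}:
  step 1 (c): {n1}
  step 2 (b): ∅ (Q stuck)

cb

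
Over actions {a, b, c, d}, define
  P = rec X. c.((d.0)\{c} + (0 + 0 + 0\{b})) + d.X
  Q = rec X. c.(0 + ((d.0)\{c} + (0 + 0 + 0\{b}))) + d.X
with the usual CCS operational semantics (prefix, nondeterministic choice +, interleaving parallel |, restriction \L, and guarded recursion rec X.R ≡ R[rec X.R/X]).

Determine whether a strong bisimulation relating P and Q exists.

Reachable graph of P (3 states):
  u0 = rec X. c.((d.0)\{c} + (0 + 0 + 0\{b})) + d.X → -c-> u1, -d-> u0
  u1 = (d.0)\{c} + (0 + 0 + 0\{b}) → -d-> u2
  u2 = 0\{c} → ·
Reachable graph of Q (3 states):
  v0 = rec X. c.(0 + ((d.0)\{c} + (0 + 0 + 0\{b}))) + d.X → -c-> v1, -d-> v0
  v1 = 0 + ((d.0)\{c} + (0 + 0 + 0\{b})) → -d-> v2
  v2 = 0\{c} → ·
Bisimilarity quotient blocks:
  B0 = {u0, v0}
  B1 = {u1, v1}
  B2 = {u2, v2}
u0 ∈ B0, v0 ∈ B0 → same block

YES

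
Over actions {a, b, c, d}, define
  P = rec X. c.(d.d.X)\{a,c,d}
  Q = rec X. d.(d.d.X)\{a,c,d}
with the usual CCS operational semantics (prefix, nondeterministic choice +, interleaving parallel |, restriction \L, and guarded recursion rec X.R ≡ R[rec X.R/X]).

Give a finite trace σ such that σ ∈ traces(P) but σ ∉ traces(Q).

c

P's transition system — 2 states:
  s0 = rec X. c.(d.d.X)\{a,c,d} :: —c→ s1
  s1 = (d.d.(rec X. c.(d.d.X)\{a,c,d}))\{a,c,d} :: ·
Q's transition system — 2 states:
  t0 = rec X. d.(d.d.X)\{a,c,d} :: —d→ t1
  t1 = (d.d.(rec X. d.(d.d.X)\{a,c,d}))\{a,c,d} :: ·
Trace ⟨c⟩ through P, begin at {s0}:
  [1] c ⇒ {s1}
  — P admits the full trace.
Trace ⟨c⟩ through Q, begin at {t0}:
  [1] c ⇒ no successor for Q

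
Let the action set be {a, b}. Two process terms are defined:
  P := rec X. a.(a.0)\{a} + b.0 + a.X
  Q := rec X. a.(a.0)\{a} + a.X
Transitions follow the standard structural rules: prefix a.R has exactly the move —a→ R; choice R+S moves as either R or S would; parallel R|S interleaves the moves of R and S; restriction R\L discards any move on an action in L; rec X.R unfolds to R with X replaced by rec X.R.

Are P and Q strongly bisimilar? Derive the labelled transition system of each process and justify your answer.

NO

LTS(P): 3 reachable states
  s0 = rec X. a.(a.0)\{a} + b.0 + a.X has moves —a→ s0, —a→ s1, —b→ s2
  s1 = (a.0)\{a} has moves (no moves)
  s2 = 0 has moves (no moves)
LTS(Q): 2 reachable states
  t0 = rec X. a.(a.0)\{a} + a.X has moves —a→ t0, —a→ t1
  t1 = (a.0)\{a} has moves (no moves)
Partition-refinement fixed point:
  B0 = {s0}
  B1 = {s1, s2, t1}
  B2 = {t0}
s0 ∈ B0, t0 ∈ B2 → different blocks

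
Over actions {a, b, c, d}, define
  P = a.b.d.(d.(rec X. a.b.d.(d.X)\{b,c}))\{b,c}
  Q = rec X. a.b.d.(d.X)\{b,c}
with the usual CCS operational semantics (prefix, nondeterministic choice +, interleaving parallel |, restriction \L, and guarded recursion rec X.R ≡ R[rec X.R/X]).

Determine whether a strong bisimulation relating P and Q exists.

LTS(P): 6 reachable states
  m0 = a.b.d.(d.(rec X. a.b.d.(d.X)\{b,c}))\{b,c} :: --a--▸ m1
  m1 = b.d.(d.(rec X. a.b.d.(d.X)\{b,c}))\{b,c} :: --b--▸ m2
  m2 = d.(d.(rec X. a.b.d.(d.X)\{b,c}))\{b,c} :: --d--▸ m3
  m3 = (d.(rec X. a.b.d.(d.X)\{b,c}))\{b,c} :: --d--▸ m4
  m4 = (rec X. a.b.d.(d.X)\{b,c})\{b,c} :: --a--▸ m5
  m5 = (b.d.(d.(rec X. a.b.d.(d.X)\{b,c}))\{b,c})\{b,c} :: (no moves)
LTS(Q): 6 reachable states
  n0 = rec X. a.b.d.(d.X)\{b,c} :: --a--▸ n1
  n1 = b.d.(d.(rec X. a.b.d.(d.X)\{b,c}))\{b,c} :: --b--▸ n2
  n2 = d.(d.(rec X. a.b.d.(d.X)\{b,c}))\{b,c} :: --d--▸ n3
  n3 = (d.(rec X. a.b.d.(d.X)\{b,c}))\{b,c} :: --d--▸ n4
  n4 = (rec X. a.b.d.(d.X)\{b,c})\{b,c} :: --a--▸ n5
  n5 = (b.d.(d.(rec X. a.b.d.(d.X)\{b,c}))\{b,c})\{b,c} :: (no moves)
Partition-refinement fixed point:
  B0 = {m0, n0}
  B1 = {m1, n1}
  B2 = {m2, n2}
  B3 = {m3, n3}
  B4 = {m4, n4}
  B5 = {m5, n5}
m0 ∈ B0, n0 ∈ B0 → same block

P ~ Q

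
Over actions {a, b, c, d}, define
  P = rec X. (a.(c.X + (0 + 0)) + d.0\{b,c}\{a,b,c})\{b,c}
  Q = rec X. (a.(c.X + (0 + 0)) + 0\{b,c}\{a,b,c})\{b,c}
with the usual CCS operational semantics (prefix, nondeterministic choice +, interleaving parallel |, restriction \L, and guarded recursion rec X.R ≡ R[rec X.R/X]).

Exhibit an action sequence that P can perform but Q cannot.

d

P's transition system — 3 states:
  u0 = rec X. (a.(c.X + (0 + 0)) + d.0\{b,c}\{a,b,c})\{b,c} :: --a--▸ u1, --d--▸ u2
  u1 = (c.(rec X. (a.(c.X + (0 + 0)) + d.0\{b,c}\{a,b,c})\{b,c}) + (0 + 0))\{b,c} :: stopped
  u2 = 0\{b,c}\{a,b,c}\{b,c} :: stopped
Q's transition system — 2 states:
  v0 = rec X. (a.(c.X + (0 + 0)) + 0\{b,c}\{a,b,c})\{b,c} :: --a--▸ v1
  v1 = (c.(rec X. (a.(c.X + (0 + 0)) + 0\{b,c}\{a,b,c})\{b,c}) + (0 + 0))\{b,c} :: stopped
Run σ = ⟨d⟩ on P: start {u0}
  after d @ step 1: {u2}
  P completes σ.
Run σ = ⟨d⟩ on Q: start {v0}
  after d @ step 1: ∅ (Q stuck)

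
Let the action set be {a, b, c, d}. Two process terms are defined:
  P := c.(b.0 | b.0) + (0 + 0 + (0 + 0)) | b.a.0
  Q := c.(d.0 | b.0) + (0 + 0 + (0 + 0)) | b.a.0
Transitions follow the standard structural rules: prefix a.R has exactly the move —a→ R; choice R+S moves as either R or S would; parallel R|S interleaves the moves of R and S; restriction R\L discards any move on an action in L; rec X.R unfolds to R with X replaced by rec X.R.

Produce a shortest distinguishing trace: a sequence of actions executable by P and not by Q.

P's transition system — 7 states:
  p0 = c.(b.0 | b.0) + (0 + 0 + (0 + 0)) | b.a.0 :: -b-> p1, -c-> p2
  p1 = (0 + 0 + (0 + 0)) | a.0 :: -a-> p3
  p2 = b.0 | b.0 :: -b-> p4, -b-> p5
  p3 = (0 + 0 + (0 + 0)) | 0 :: ·
  p4 = 0 | b.0 :: -b-> p6
  p5 = b.0 | 0 :: -b-> p6
  p6 = 0 | 0 :: ·
Q's transition system — 7 states:
  q0 = c.(d.0 | b.0) + (0 + 0 + (0 + 0)) | b.a.0 :: -b-> q1, -c-> q2
  q1 = (0 + 0 + (0 + 0)) | a.0 :: -a-> q3
  q2 = d.0 | b.0 :: -b-> q4, -d-> q5
  q3 = (0 + 0 + (0 + 0)) | 0 :: ·
  q4 = d.0 | 0 :: -d-> q6
  q5 = 0 | b.0 :: -b-> q6
  q6 = 0 | 0 :: ·
Executing cbb from P (initial set {p0}):
  step 1 (c): {p2}
  step 2 (b): {p4, p5}
  step 3 (b): {p6}
  — P admits the full trace.
Executing cbb from Q (initial set {q0}):
  step 1 (c): {q2}
  step 2 (b): {q4}
  step 3 (b): ∅  — Q cannot continue

cbb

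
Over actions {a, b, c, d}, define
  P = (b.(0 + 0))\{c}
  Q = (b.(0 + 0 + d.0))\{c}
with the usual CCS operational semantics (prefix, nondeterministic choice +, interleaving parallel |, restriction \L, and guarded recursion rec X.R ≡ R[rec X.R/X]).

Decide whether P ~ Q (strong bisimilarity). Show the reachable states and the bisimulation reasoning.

LTS(P): 2 reachable states
  u0 = (b.(0 + 0))\{c} → ··b··> u1
  u1 = (0 + 0)\{c} → (no moves)
LTS(Q): 3 reachable states
  v0 = (b.(0 + 0 + d.0))\{c} → ··b··> v1
  v1 = (0 + 0 + d.0)\{c} → ··d··> v2
  v2 = 0\{c} → (no moves)
Coarsest stable partition (strong bisimilarity classes):
  B0 = {u0}
  B1 = {u1, v2}
  B2 = {v0}
  B3 = {v1}
u0 ∈ B0, v0 ∈ B2 → different blocks

P ≁ Q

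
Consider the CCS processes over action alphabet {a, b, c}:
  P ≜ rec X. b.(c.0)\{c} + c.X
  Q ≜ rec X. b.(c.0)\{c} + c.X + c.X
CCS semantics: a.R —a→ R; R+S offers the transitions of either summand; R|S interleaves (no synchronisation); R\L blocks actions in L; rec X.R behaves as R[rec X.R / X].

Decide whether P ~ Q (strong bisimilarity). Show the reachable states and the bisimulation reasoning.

P's transition system — 2 states:
  u0 = rec X. b.(c.0)\{c} + c.X | --b--▸ u1, --c--▸ u0
  u1 = (c.0)\{c} | deadlocked
Q's transition system — 2 states:
  v0 = rec X. b.(c.0)\{c} + c.X + c.X | --b--▸ v1, --c--▸ v0
  v1 = (c.0)\{c} | deadlocked
Bisimilarity quotient blocks:
  B0 = {u0, v0}
  B1 = {u1, v1}
u0 ∈ B0, v0 ∈ B0 → same block

YES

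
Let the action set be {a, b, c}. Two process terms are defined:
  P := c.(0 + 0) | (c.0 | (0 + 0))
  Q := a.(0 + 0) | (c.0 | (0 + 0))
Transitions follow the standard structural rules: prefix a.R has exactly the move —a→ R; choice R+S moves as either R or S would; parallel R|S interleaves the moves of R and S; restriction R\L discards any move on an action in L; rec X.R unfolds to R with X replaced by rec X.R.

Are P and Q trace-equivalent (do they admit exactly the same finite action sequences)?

Reachable graph of P (4 states):
  p0 = c.(0 + 0) | (c.0 | (0 + 0)) ⊢ --c--▸ p1, --c--▸ p2
  p1 = (0 + 0) | (c.0 | (0 + 0)) ⊢ --c--▸ p3
  p2 = c.(0 + 0) | (0 | (0 + 0)) ⊢ --c--▸ p3
  p3 = (0 + 0) | (0 | (0 + 0)) ⊢ deadlocked
Reachable graph of Q (4 states):
  q0 = a.(0 + 0) | (c.0 | (0 + 0)) ⊢ --a--▸ q1, --c--▸ q2
  q1 = (0 + 0) | (c.0 | (0 + 0)) ⊢ --c--▸ q3
  q2 = a.(0 + 0) | (0 | (0 + 0)) ⊢ --a--▸ q3
  q3 = (0 + 0) | (0 | (0 + 0)) ⊢ deadlocked
Trace ⟨cc⟩ through P, begin at {p0}:
  after c @ step 1: {p1, p2}
  after c @ step 2: {p3}
  ✓ P
Trace ⟨cc⟩ through Q, begin at {q0}:
  after c @ step 1: {q2}
  after c @ step 2: ∅ (Q stuck)

trace-distinct — witness ⟨cc⟩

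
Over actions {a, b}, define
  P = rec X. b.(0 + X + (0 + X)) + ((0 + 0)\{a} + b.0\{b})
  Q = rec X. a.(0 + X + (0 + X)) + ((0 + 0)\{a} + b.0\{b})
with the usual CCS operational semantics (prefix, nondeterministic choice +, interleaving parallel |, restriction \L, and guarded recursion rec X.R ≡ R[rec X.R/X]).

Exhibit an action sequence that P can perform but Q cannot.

bb

P's transition system — 3 states:
  m0 = rec X. b.(0 + X + (0 + X)) + ((0 + 0)\{a} + b.0\{b}) → —b→ m1, —b→ m2
  m1 = 0 + (rec X. b.(0 + X + (0 + X)) + ((0 + 0)\{a} + b.0\{b})) + (0 + (rec X. b.(0 + X + (0 + X)) + ((0 + 0)\{a} + b.0\{b}))) → —b→ m1, —b→ m2
  m2 = 0\{b} → (no moves)
Q's transition system — 3 states:
  n0 = rec X. a.(0 + X + (0 + X)) + ((0 + 0)\{a} + b.0\{b}) → —a→ n1, —b→ n2
  n1 = 0 + (rec X. a.(0 + X + (0 + X)) + ((0 + 0)\{a} + b.0\{b})) + (0 + (rec X. a.(0 + X + (0 + X)) + ((0 + 0)\{a} + b.0\{b}))) → —a→ n1, —b→ n2
  n2 = 0\{b} → (no moves)
Trace ⟨bb⟩ through P, begin at {m0}:
  after b @ step 1: {m1, m2}
  after b @ step 2: {m1, m2}
  ✓ P
Trace ⟨bb⟩ through Q, begin at {n0}:
  after b @ step 1: {n2}
  after b @ step 2: no successor for Q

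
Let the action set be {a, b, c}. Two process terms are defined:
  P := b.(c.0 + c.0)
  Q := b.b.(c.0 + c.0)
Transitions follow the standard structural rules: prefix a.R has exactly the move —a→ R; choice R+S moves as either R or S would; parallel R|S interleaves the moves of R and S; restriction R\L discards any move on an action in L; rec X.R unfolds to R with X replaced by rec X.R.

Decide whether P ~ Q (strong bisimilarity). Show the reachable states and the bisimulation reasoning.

not bisimilar

LTS(P): 3 reachable states
  u0 = b.(c.0 + c.0) ⊢ =b=> u1
  u1 = c.0 + c.0 ⊢ =c=> u2
  u2 = 0 ⊢ (no moves)
LTS(Q): 4 reachable states
  v0 = b.b.(c.0 + c.0) ⊢ =b=> v1
  v1 = b.(c.0 + c.0) ⊢ =b=> v2
  v2 = c.0 + c.0 ⊢ =c=> v3
  v3 = 0 ⊢ (no moves)
Coarsest stable partition (strong bisimilarity classes):
  B0 = {u0, v1}
  B1 = {u1, v2}
  B2 = {u2, v3}
  B3 = {v0}
u0 ∈ B0, v0 ∈ B3 → different blocks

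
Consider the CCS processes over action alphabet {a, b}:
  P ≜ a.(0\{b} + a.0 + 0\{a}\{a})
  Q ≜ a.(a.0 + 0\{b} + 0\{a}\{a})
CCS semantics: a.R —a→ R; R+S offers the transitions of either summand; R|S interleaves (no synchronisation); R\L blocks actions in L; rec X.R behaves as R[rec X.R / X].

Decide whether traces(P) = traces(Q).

traces(P) = traces(Q)

Reachable graph of P (3 states):
  u0 = a.(0\{b} + a.0 + 0\{a}\{a}) :: --a--▸ u1
  u1 = 0\{b} + a.0 + 0\{a}\{a} :: --a--▸ u2
  u2 = 0 :: stopped
Reachable graph of Q (3 states):
  v0 = a.(a.0 + 0\{b} + 0\{a}\{a}) :: --a--▸ v1
  v1 = a.0 + 0\{b} + 0\{a}\{a} :: --a--▸ v2
  v2 = 0 :: stopped
Bisimilarity quotient blocks:
  B0 = {u0, v0}
  B1 = {u1, v1}
  B2 = {u2, v2}
u0 ∈ B0, v0 ∈ B0 → same block
Bisimilar ⇒ trace-equivalent.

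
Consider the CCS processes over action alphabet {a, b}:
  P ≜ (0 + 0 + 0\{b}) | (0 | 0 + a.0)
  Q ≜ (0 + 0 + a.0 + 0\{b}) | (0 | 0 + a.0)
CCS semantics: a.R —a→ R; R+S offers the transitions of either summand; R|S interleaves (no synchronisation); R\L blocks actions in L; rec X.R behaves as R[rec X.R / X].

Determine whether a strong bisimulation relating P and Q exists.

LTS(P): 2 reachable states
  u0 = (0 + 0 + 0\{b}) | (0 | 0 + a.0) :: -a-> u1
  u1 = (0 + 0 + 0\{b}) | 0 :: ·
LTS(Q): 4 reachable states
  v0 = (0 + 0 + a.0 + 0\{b}) | (0 | 0 + a.0) :: -a-> v1, -a-> v2
  v1 = (0 + 0 + a.0 + 0\{b}) | 0 :: -a-> v3
  v2 = 0 | (0 | 0 + a.0) :: -a-> v3
  v3 = 0 | 0 :: ·
Coarsest stable partition (strong bisimilarity classes):
  B0 = {u0, v1, v2}
  B1 = {u1, v3}
  B2 = {v0}
u0 ∈ B0, v0 ∈ B2 → different blocks

P ≁ Q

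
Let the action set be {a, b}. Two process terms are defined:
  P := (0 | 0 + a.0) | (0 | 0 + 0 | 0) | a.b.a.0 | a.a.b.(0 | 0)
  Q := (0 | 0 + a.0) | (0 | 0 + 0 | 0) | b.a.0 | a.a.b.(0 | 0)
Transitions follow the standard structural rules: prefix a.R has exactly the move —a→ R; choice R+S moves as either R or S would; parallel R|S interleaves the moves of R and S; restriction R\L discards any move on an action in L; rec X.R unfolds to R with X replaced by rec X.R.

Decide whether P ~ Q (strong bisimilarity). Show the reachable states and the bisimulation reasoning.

NO

LTS(P): 32 reachable states
  u0 = (0 | 0 + a.0) | (0 | 0 + 0 | 0) | a.b.a.0 | a.a.b.(0 | 0) → —a→ u1, —a→ u2, —a→ u3
  u1 = (0 | 0 + a.0) | (0 | 0 + 0 | 0) | a.b.a.0 | a.b.(0 | 0) → —a→ u4, —a→ u5, —a→ u6
  u2 = (0 | 0 + a.0) | (0 | 0 + 0 | 0) | b.a.0 | a.a.b.(0 | 0) → —a→ u5, —a→ u7, —b→ u8
  u3 = 0 | (0 | 0 + 0 | 0) | a.b.a.0 | a.a.b.(0 | 0) → —a→ u6, —a→ u7
  u4 = (0 | 0 + a.0) | (0 | 0 + 0 | 0) | a.b.a.0 | b.(0 | 0) → —a→ u10, —a→ u9, —b→ u11
  u5 = (0 | 0 + a.0) | (0 | 0 + 0 | 0) | b.a.0 | a.b.(0 | 0) → —a→ u12, —a→ u9, —b→ u13
  u6 = 0 | (0 | 0 + 0 | 0) | a.b.a.0 | a.b.(0 | 0) → —a→ u10, —a→ u12
  u7 = 0 | (0 | 0 + 0 | 0) | b.a.0 | a.a.b.(0 | 0) → —a→ u12, —b→ u14
  u8 = (0 | 0 + a.0) | (0 | 0 + 0 | 0) | a.0 | a.a.b.(0 | 0) → —a→ u13, —a→ u14, —a→ u15
  u9 = (0 | 0 + a.0) | (0 | 0 + 0 | 0) | b.a.0 | b.(0 | 0) → —a→ u16, —b→ u17, —b→ u18
  u10 = 0 | (0 | 0 + 0 | 0) | a.b.a.0 | b.(0 | 0) → —a→ u16, —b→ u19
  u11 = (0 | 0 + a.0) | (0 | 0 + 0 | 0) | a.b.a.0 | (0 | 0) → —a→ u18, —a→ u19
  u12 = 0 | (0 | 0 + 0 | 0) | b.a.0 | a.b.(0 | 0) → —a→ u16, —b→ u20
  u13 = (0 | 0 + a.0) | (0 | 0 + 0 | 0) | a.0 | a.b.(0 | 0) → —a→ u17, —a→ u20, —a→ u21
  u14 = 0 | (0 | 0 + 0 | 0) | a.0 | a.a.b.(0 | 0) → —a→ u20, —a→ u22
  u15 = (0 | 0 + a.0) | (0 | 0 + 0 | 0) | 0 | a.a.b.(0 | 0) → —a→ u21, —a→ u22
  u16 = 0 | (0 | 0 + 0 | 0) | b.a.0 | b.(0 | 0) → —b→ u23, —b→ u24
  u17 = (0 | 0 + a.0) | (0 | 0 + 0 | 0) | a.0 | b.(0 | 0) → —a→ u23, —a→ u25, —b→ u26
  u18 = (0 | 0 + a.0) | (0 | 0 + 0 | 0) | b.a.0 | (0 | 0) → —a→ u24, —b→ u26
  u19 = 0 | (0 | 0 + 0 | 0) | a.b.a.0 | (0 | 0) → —a→ u24
  u20 = 0 | (0 | 0 + 0 | 0) | a.0 | a.b.(0 | 0) → —a→ u23, —a→ u27
  u21 = (0 | 0 + a.0) | (0 | 0 + 0 | 0) | 0 | a.b.(0 | 0) → —a→ u25, —a→ u27
  u22 = 0 | (0 | 0 + 0 | 0) | 0 | a.a.b.(0 | 0) → —a→ u27
  u23 = 0 | (0 | 0 + 0 | 0) | a.0 | b.(0 | 0) → —a→ u28, —b→ u29
  u24 = 0 | (0 | 0 + 0 | 0) | b.a.0 | (0 | 0) → —b→ u29
  u25 = (0 | 0 + a.0) | (0 | 0 + 0 | 0) | 0 | b.(0 | 0) → —a→ u28, —b→ u30
  u26 = (0 | 0 + a.0) | (0 | 0 + 0 | 0) | a.0 | (0 | 0) → —a→ u29, —a→ u30
  u27 = 0 | (0 | 0 + 0 | 0) | 0 | a.b.(0 | 0) → —a→ u28
  u28 = 0 | (0 | 0 + 0 | 0) | 0 | b.(0 | 0) → —b→ u31
  u29 = 0 | (0 | 0 + 0 | 0) | a.0 | (0 | 0) → —a→ u31
  u30 = (0 | 0 + a.0) | (0 | 0 + 0 | 0) | 0 | (0 | 0) → —a→ u31
  u31 = 0 | (0 | 0 + 0 | 0) | 0 | (0 | 0) → ∅
LTS(Q): 24 reachable states
  v0 = (0 | 0 + a.0) | (0 | 0 + 0 | 0) | b.a.0 | a.a.b.(0 | 0) → —a→ v1, —a→ v2, —b→ v3
  v1 = (0 | 0 + a.0) | (0 | 0 + 0 | 0) | b.a.0 | a.b.(0 | 0) → —a→ v4, —a→ v5, —b→ v6
  v2 = 0 | (0 | 0 + 0 | 0) | b.a.0 | a.a.b.(0 | 0) → —a→ v5, —b→ v7
  v3 = (0 | 0 + a.0) | (0 | 0 + 0 | 0) | a.0 | a.a.b.(0 | 0) → —a→ v6, —a→ v7, —a→ v8
  v4 = (0 | 0 + a.0) | (0 | 0 + 0 | 0) | b.a.0 | b.(0 | 0) → —a→ v9, —b→ v10, —b→ v11
  v5 = 0 | (0 | 0 + 0 | 0) | b.a.0 | a.b.(0 | 0) → —a→ v9, —b→ v12
  v6 = (0 | 0 + a.0) | (0 | 0 + 0 | 0) | a.0 | a.b.(0 | 0) → —a→ v10, —a→ v12, —a→ v13
  v7 = 0 | (0 | 0 + 0 | 0) | a.0 | a.a.b.(0 | 0) → —a→ v12, —a→ v14
  v8 = (0 | 0 + a.0) | (0 | 0 + 0 | 0) | 0 | a.a.b.(0 | 0) → —a→ v13, —a→ v14
  v9 = 0 | (0 | 0 + 0 | 0) | b.a.0 | b.(0 | 0) → —b→ v15, —b→ v16
  v10 = (0 | 0 + a.0) | (0 | 0 + 0 | 0) | a.0 | b.(0 | 0) → —a→ v15, —a→ v17, —b→ v18
  v11 = (0 | 0 + a.0) | (0 | 0 + 0 | 0) | b.a.0 | (0 | 0) → —a→ v16, —b→ v18
  v12 = 0 | (0 | 0 + 0 | 0) | a.0 | a.b.(0 | 0) → —a→ v15, —a→ v19
  v13 = (0 | 0 + a.0) | (0 | 0 + 0 | 0) | 0 | a.b.(0 | 0) → —a→ v17, —a→ v19
  v14 = 0 | (0 | 0 + 0 | 0) | 0 | a.a.b.(0 | 0) → —a→ v19
  v15 = 0 | (0 | 0 + 0 | 0) | a.0 | b.(0 | 0) → —a→ v20, —b→ v21
  v16 = 0 | (0 | 0 + 0 | 0) | b.a.0 | (0 | 0) → —b→ v21
  v17 = (0 | 0 + a.0) | (0 | 0 + 0 | 0) | 0 | b.(0 | 0) → —a→ v20, —b→ v22
  v18 = (0 | 0 + a.0) | (0 | 0 + 0 | 0) | a.0 | (0 | 0) → —a→ v21, —a→ v22
  v19 = 0 | (0 | 0 + 0 | 0) | 0 | a.b.(0 | 0) → —a→ v20
  v20 = 0 | (0 | 0 + 0 | 0) | 0 | b.(0 | 0) → —b→ v23
  v21 = 0 | (0 | 0 + 0 | 0) | a.0 | (0 | 0) → —a→ v23
  v22 = (0 | 0 + a.0) | (0 | 0 + 0 | 0) | 0 | (0 | 0) → —a→ v23
  v23 = 0 | (0 | 0 + 0 | 0) | 0 | (0 | 0) → ∅
Partition-refinement fixed point:
  B0 = {u0}
  B1 = {u1}
  B2 = {u6}
  B3 = {u12, v5}
  B4 = {u16, v9}
  B5 = {u23, u25, v15, v17}
  B6 = {u29, u30, v21, v22}
  B7 = {u31, v23}
  B8 = {u28, v20}
  B9 = {u24, v16}
  B10 = {u20, u21, v12, v13}
  B11 = {u27, v19}
  B12 = {u10}
  B13 = {u19}
  B14 = {u5, v1}
  B15 = {u9, v4}
  B16 = {u18, v11}
  B17 = {u26, v18}
  B18 = {u17, v10}
  B19 = {u13, v6}
  B20 = {u4}
  B21 = {u11}
  B22 = {u3}
  B23 = {u7, v2}
  B24 = {u14, u15, v7, v8}
  B25 = {u22, v14}
  B26 = {u2, v0}
  B27 = {u8, v3}
u0 ∈ B0, v0 ∈ B26 → different blocks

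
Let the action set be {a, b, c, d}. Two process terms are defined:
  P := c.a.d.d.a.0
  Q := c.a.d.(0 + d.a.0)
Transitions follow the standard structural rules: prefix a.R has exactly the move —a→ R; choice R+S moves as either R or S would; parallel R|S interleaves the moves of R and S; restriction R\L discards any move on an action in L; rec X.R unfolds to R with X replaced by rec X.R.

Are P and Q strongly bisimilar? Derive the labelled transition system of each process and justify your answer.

LTS(P): 6 reachable states
  p0 = c.a.d.d.a.0 ⊢ —c→ p1
  p1 = a.d.d.a.0 ⊢ —a→ p2
  p2 = d.d.a.0 ⊢ —d→ p3
  p3 = d.a.0 ⊢ —d→ p4
  p4 = a.0 ⊢ —a→ p5
  p5 = 0 ⊢ ∅
LTS(Q): 6 reachable states
  q0 = c.a.d.(0 + d.a.0) ⊢ —c→ q1
  q1 = a.d.(0 + d.a.0) ⊢ —a→ q2
  q2 = d.(0 + d.a.0) ⊢ —d→ q3
  q3 = 0 + d.a.0 ⊢ —d→ q4
  q4 = a.0 ⊢ —a→ q5
  q5 = 0 ⊢ ∅
Coarsest stable partition (strong bisimilarity classes):
  B0 = {p0, q0}
  B1 = {p1, q1}
  B2 = {p2, q2}
  B3 = {p3, q3}
  B4 = {p4, q4}
  B5 = {p5, q5}
p0 ∈ B0, q0 ∈ B0 → same block

bisimilar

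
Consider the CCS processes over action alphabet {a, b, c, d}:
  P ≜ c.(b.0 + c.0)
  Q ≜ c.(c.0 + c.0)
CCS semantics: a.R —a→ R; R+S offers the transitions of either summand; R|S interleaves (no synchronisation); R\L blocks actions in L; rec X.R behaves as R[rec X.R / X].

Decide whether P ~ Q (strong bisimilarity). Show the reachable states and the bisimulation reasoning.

Reachable graph of P (3 states):
  u0 = c.(b.0 + c.0) has moves =c=> u1
  u1 = b.0 + c.0 has moves =b=> u2, =c=> u2
  u2 = 0 has moves stopped
Reachable graph of Q (3 states):
  v0 = c.(c.0 + c.0) has moves =c=> v1
  v1 = c.0 + c.0 has moves =c=> v2
  v2 = 0 has moves stopped
Partition-refinement fixed point:
  B0 = {u0}
  B1 = {u1}
  B2 = {u2, v2}
  B3 = {v0}
  B4 = {v1}
u0 ∈ B0, v0 ∈ B3 → different blocks

P ≁ Q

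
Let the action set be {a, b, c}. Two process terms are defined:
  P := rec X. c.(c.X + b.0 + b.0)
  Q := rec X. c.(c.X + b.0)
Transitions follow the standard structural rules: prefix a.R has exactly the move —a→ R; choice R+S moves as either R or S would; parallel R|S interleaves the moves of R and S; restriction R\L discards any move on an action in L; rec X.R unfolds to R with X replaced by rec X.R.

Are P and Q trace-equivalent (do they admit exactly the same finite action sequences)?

YES

LTS(P): 3 reachable states
  p0 = rec X. c.(c.X + b.0 + b.0) → ··c··> p1
  p1 = c.(rec X. c.(c.X + b.0 + b.0)) + b.0 + b.0 → ··b··> p2, ··c··> p0
  p2 = 0 → stopped
LTS(Q): 3 reachable states
  q0 = rec X. c.(c.X + b.0) → ··c··> q1
  q1 = c.(rec X. c.(c.X + b.0)) + b.0 → ··b··> q2, ··c··> q0
  q2 = 0 → stopped
Bisimilarity quotient blocks:
  B0 = {p0, q0}
  B1 = {p1, q1}
  B2 = {p2, q2}
p0 ∈ B0, q0 ∈ B0 → same block
Bisimilar ⇒ trace-equivalent.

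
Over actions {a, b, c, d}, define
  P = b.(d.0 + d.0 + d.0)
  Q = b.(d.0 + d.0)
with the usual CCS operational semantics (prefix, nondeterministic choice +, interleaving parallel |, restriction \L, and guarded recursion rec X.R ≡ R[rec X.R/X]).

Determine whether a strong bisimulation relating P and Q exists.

Reachable graph of P (3 states):
  u0 = b.(d.0 + d.0 + d.0) | --b--▸ u1
  u1 = d.0 + d.0 + d.0 | --d--▸ u2
  u2 = 0 | deadlocked
Reachable graph of Q (3 states):
  v0 = b.(d.0 + d.0) | --b--▸ v1
  v1 = d.0 + d.0 | --d--▸ v2
  v2 = 0 | deadlocked
Partition-refinement fixed point:
  B0 = {u0, v0}
  B1 = {u1, v1}
  B2 = {u2, v2}
u0 ∈ B0, v0 ∈ B0 → same block

YES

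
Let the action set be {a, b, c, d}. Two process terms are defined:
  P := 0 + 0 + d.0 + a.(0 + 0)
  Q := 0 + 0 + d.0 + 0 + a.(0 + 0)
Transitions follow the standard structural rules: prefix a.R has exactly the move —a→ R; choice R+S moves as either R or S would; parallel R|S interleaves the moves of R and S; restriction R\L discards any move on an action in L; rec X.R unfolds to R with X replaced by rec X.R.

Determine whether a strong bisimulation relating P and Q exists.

bisimilar

Reachable graph of P (3 states):
  m0 = 0 + 0 + d.0 + a.(0 + 0) :: =a=> m1, =d=> m2
  m1 = 0 + 0 :: (no moves)
  m2 = 0 :: (no moves)
Reachable graph of Q (3 states):
  n0 = 0 + 0 + d.0 + 0 + a.(0 + 0) :: =a=> n1, =d=> n2
  n1 = 0 + 0 :: (no moves)
  n2 = 0 :: (no moves)
Partition-refinement fixed point:
  B0 = {m0, n0}
  B1 = {m1, m2, n1, n2}
m0 ∈ B0, n0 ∈ B0 → same block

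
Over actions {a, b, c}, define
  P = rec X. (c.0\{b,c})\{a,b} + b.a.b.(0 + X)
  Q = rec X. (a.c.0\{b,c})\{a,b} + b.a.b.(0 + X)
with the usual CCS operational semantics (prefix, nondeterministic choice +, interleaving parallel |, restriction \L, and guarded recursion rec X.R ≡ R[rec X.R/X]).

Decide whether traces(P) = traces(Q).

trace-distinct — witness ⟨c⟩

P's transition system — 5 states:
  u0 = rec X. (c.0\{b,c})\{a,b} + b.a.b.(0 + X) → —b→ u1, —c→ u2
  u1 = a.b.(0 + (rec X. (c.0\{b,c})\{a,b} + b.a.b.(0 + X))) → —a→ u3
  u2 = 0\{b,c}\{a,b} → (no moves)
  u3 = b.(0 + (rec X. (c.0\{b,c})\{a,b} + b.a.b.(0 + X))) → —b→ u4
  u4 = 0 + (rec X. (c.0\{b,c})\{a,b} + b.a.b.(0 + X)) → —b→ u1, —c→ u2
Q's transition system — 4 states:
  v0 = rec X. (a.c.0\{b,c})\{a,b} + b.a.b.(0 + X) → —b→ v1
  v1 = a.b.(0 + (rec X. (a.c.0\{b,c})\{a,b} + b.a.b.(0 + X))) → —a→ v2
  v2 = b.(0 + (rec X. (a.c.0\{b,c})\{a,b} + b.a.b.(0 + X))) → —b→ v3
  v3 = 0 + (rec X. (a.c.0\{b,c})\{a,b} + b.a.b.(0 + X)) → —b→ v1
Executing c from P (initial set {u0}):
  after c @ step 1: {u2}
  ✓ P
Executing c from Q (initial set {v0}):
  after c @ step 1: no successor for Q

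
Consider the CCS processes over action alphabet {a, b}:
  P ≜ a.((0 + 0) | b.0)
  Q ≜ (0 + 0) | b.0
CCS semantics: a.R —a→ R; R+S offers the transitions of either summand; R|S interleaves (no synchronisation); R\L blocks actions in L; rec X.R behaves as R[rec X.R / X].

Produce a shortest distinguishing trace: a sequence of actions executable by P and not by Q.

LTS(P): 3 reachable states
  m0 = a.((0 + 0) | b.0) :: ··a··> m1
  m1 = (0 + 0) | b.0 :: ··b··> m2
  m2 = (0 + 0) | 0 :: deadlocked
LTS(Q): 2 reachable states
  n0 = (0 + 0) | b.0 :: ··b··> n1
  n1 = (0 + 0) | 0 :: deadlocked
Run σ = ⟨a⟩ on P: start {m0}
  after a @ step 1: {m1}
  ✓ P
Run σ = ⟨a⟩ on Q: start {n0}
  after a @ step 1: ∅  — Q cannot continue

a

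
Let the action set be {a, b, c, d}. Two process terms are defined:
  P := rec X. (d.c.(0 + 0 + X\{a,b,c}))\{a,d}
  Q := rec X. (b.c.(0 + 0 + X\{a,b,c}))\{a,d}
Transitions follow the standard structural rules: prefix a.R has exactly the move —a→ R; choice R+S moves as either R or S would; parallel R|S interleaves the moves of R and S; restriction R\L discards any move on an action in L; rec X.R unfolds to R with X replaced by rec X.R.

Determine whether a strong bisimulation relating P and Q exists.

not bisimilar

LTS(P): 1 reachable states
  s0 = rec X. (d.c.(0 + 0 + X\{a,b,c}))\{a,d} → stopped
LTS(Q): 3 reachable states
  t0 = rec X. (b.c.(0 + 0 + X\{a,b,c}))\{a,d} → —b→ t1
  t1 = (c.(0 + 0 + (rec X. (b.c.(0 + 0 + X\{a,b,c}))\{a,d})\{a,b,c}))\{a,d} → —c→ t2
  t2 = (0 + 0 + (rec X. (b.c.(0 + 0 + X\{a,b,c}))\{a,d})\{a,b,c})\{a,d} → stopped
Bisimilarity quotient blocks:
  B0 = {s0, t2}
  B1 = {t0}
  B2 = {t1}
s0 ∈ B0, t0 ∈ B1 → different blocks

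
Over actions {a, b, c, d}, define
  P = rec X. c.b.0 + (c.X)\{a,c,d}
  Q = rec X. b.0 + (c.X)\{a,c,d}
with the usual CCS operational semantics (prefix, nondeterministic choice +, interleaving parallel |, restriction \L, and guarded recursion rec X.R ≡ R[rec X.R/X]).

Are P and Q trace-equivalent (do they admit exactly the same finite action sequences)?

LTS(P): 3 reachable states
  u0 = rec X. c.b.0 + (c.X)\{a,c,d} has moves ··c··> u1
  u1 = b.0 has moves ··b··> u2
  u2 = 0 has moves stopped
LTS(Q): 2 reachable states
  v0 = rec X. b.0 + (c.X)\{a,c,d} has moves ··b··> v1
  v1 = 0 has moves stopped
Trace ⟨c⟩ through P, begin at {u0}:
  after c @ step 1: {u1}
  ✓ P
Trace ⟨c⟩ through Q, begin at {v0}:
  after c @ step 1: no successor for Q

trace-distinct — witness ⟨c⟩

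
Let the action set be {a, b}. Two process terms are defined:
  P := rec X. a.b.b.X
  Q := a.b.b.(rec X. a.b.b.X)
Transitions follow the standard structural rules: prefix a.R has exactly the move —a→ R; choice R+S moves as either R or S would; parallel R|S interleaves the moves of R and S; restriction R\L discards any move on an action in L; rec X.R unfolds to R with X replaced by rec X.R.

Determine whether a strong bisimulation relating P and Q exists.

YES

P's transition system — 3 states:
  s0 = rec X. a.b.b.X → ··a··> s1
  s1 = b.b.(rec X. a.b.b.X) → ··b··> s2
  s2 = b.(rec X. a.b.b.X) → ··b··> s0
Q's transition system — 4 states:
  t0 = a.b.b.(rec X. a.b.b.X) → ··a··> t1
  t1 = b.b.(rec X. a.b.b.X) → ··b··> t2
  t2 = b.(rec X. a.b.b.X) → ··b··> t3
  t3 = rec X. a.b.b.X → ··a··> t1
Bisimilarity quotient blocks:
  B0 = {s0, t0, t3}
  B1 = {s1, t1}
  B2 = {s2, t2}
s0 ∈ B0, t0 ∈ B0 → same block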